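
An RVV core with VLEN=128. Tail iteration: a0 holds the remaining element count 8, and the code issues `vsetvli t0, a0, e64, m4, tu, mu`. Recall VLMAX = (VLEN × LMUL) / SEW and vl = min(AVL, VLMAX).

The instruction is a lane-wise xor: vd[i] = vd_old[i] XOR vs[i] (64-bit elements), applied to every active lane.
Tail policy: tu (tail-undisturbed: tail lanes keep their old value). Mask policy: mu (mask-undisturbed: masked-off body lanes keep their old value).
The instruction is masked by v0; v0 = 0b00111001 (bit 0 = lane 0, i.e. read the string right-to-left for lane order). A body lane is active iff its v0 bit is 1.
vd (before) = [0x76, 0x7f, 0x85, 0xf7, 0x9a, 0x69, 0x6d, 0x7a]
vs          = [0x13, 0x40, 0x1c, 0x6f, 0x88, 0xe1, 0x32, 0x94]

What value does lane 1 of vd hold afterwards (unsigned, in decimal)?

VLMAX = VLEN×LMUL/SEW = 128×4/64 = 8
AVL=8 ≤ VLMAX=8, so vl = 8
[0] xor(0x76,0x13) = 0x65
[1] mask-off/keep = 0x7f
[2] mask-off/keep = 0x85
[3] xor(0xf7,0x6f) = 0x98
[4] xor(0x9a,0x88) = 0x12
[5] xor(0x69,0xe1) = 0x88
[6] mask-off/keep = 0x6d
[7] mask-off/keep = 0x7a

vd[1] = 127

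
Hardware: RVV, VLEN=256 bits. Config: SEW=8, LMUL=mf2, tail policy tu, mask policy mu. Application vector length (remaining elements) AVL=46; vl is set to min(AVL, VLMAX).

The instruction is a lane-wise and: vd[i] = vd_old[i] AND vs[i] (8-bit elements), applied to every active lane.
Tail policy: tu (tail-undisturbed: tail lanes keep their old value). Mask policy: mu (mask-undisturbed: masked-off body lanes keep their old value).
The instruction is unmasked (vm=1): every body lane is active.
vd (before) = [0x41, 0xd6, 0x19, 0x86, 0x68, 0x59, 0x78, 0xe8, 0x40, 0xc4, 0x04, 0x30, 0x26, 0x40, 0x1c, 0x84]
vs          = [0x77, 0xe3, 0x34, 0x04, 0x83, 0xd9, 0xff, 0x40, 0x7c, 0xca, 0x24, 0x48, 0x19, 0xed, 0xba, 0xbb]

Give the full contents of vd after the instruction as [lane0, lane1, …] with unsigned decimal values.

vd = [65, 194, 16, 4, 0, 89, 120, 64, 64, 192, 4, 0, 0, 64, 24, 128]

VLMAX = (256 × 1/2) / 8 = 16 lanes
vl = min(AVL, VLMAX) = min(46, 16) = 16
vd[0] and(0x41,0x77) -> 0x41
vd[1] and(0xd6,0xe3) -> 0xc2
vd[2] and(0x19,0x34) -> 0x10
vd[3] and(0x86,0x04) -> 0x04
vd[4] and(0x68,0x83) -> 0x00
vd[5] and(0x59,0xd9) -> 0x59
vd[6] and(0x78,0xff) -> 0x78
vd[7] and(0xe8,0x40) -> 0x40
vd[8] and(0x40,0x7c) -> 0x40
vd[9] and(0xc4,0xca) -> 0xc0
vd[10] and(0x04,0x24) -> 0x04
vd[11] and(0x30,0x48) -> 0x00
vd[12] and(0x26,0x19) -> 0x00
vd[13] and(0x40,0xed) -> 0x40
vd[14] and(0x1c,0xba) -> 0x18
vd[15] and(0x84,0xbb) -> 0x80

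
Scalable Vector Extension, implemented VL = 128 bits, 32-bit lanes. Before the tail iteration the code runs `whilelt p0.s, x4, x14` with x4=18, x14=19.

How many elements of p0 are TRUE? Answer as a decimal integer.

vl = 1

register lanes = 128/32 = 4
whilelt: lane j active iff 18+j < 19 → j < 1 → 1 active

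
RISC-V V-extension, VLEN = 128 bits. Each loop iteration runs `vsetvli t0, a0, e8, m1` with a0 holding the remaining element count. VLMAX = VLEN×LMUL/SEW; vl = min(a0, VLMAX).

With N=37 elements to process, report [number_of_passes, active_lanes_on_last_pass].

VLMAX = (128 × 1) / 8 = 16 lanes
37 elements at 16/iter → 3 passes, remainder 5 on the last

[iterations, last_vl] = [3, 5]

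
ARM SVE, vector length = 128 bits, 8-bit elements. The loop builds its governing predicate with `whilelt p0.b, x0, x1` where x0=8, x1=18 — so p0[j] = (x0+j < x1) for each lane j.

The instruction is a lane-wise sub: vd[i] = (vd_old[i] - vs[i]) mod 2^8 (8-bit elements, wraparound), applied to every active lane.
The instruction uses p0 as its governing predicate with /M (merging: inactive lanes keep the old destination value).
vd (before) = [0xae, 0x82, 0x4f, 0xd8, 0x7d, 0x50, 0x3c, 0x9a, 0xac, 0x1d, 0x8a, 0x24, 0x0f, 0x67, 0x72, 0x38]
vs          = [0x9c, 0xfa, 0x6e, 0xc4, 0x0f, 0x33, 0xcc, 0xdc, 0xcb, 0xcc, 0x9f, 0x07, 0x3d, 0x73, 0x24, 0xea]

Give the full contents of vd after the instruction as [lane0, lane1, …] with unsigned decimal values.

lane count: 128 div 8 = 16
whilelt: lane j active iff 8+j < 18 → j < 10 → 10 active
vd[0] sub(0xae,0x9c) -> 0x12
vd[1] sub(0x82,0xfa) -> 0x88
vd[2] sub(0x4f,0x6e) -> 0xe1
vd[3] sub(0xd8,0xc4) -> 0x14
vd[4] sub(0x7d,0x0f) -> 0x6e
vd[5] sub(0x50,0x33) -> 0x1d
vd[6] sub(0x3c,0xcc) -> 0x70
vd[7] sub(0x9a,0xdc) -> 0xbe
vd[8] sub(0xac,0xcb) -> 0xe1
vd[9] sub(0x1d,0xcc) -> 0x51
vd[10] tail/keep -> 0x8a
vd[11] tail/keep -> 0x24
vd[12] tail/keep -> 0x0f
vd[13] tail/keep -> 0x67
vd[14] tail/keep -> 0x72
vd[15] tail/keep -> 0x38

vd = [18, 136, 225, 20, 110, 29, 112, 190, 225, 81, 138, 36, 15, 103, 114, 56]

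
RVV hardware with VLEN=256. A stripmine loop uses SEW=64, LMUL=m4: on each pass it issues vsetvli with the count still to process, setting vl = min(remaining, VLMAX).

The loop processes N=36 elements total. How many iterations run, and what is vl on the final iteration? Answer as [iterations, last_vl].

VLMAX = VLEN×LMUL/SEW = 256×4/64 = 16
36 elements at 16/iter → 3 passes, remainder 4 on the last

[iterations, last_vl] = [3, 4]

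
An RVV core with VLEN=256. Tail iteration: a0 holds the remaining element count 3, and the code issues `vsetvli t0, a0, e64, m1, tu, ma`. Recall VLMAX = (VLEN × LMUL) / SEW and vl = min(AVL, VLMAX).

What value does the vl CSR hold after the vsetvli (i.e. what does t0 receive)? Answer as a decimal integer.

VLMAX = (256 × 1) / 64 = 4 lanes
vl = min(AVL, VLMAX) = min(3, 4) = 3

vl = 3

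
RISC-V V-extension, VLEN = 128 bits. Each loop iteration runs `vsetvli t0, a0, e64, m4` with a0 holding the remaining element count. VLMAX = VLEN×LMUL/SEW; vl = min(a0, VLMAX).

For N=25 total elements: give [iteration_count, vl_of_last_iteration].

VLMAX = (128 × 4) / 64 = 8 lanes
iterations = ceil(25/8) = 4; final-pass vl = 1

[iterations, last_vl] = [4, 1]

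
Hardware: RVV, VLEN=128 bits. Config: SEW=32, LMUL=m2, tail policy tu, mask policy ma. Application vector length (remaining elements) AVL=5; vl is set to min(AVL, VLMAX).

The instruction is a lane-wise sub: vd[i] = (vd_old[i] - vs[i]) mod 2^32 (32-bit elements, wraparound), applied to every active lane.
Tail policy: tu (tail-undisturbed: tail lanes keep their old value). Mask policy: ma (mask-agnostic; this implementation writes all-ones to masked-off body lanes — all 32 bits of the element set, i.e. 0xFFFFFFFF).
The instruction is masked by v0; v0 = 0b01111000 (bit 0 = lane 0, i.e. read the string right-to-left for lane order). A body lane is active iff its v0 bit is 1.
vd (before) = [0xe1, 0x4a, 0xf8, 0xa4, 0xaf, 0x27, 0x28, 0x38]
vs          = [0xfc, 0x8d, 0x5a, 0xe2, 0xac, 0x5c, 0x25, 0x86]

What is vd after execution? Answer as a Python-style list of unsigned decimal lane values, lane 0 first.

VLMAX = VLEN×LMUL/SEW = 128×2/32 = 8
AVL=5 ≤ VLMAX=8, so vl = 5
[0] mask-off/ones = 0xffffffff
[1] mask-off/ones = 0xffffffff
[2] mask-off/ones = 0xffffffff
[3] sub(0xa4,0xe2) = 0xffffffc2
[4] sub(0xaf,0xac) = 0x03
[5] tail/keep = 0x27
[6] tail/keep = 0x28
[7] tail/keep = 0x38

vd = [4294967295, 4294967295, 4294967295, 4294967234, 3, 39, 40, 56]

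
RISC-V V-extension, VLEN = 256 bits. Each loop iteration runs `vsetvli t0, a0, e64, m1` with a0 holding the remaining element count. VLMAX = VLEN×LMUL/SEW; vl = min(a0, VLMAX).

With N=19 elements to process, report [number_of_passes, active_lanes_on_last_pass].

[iterations, last_vl] = [5, 3]

VLMAX = (256 × 1) / 64 = 4 lanes
N=19: ⌈19/4⌉ = 5 iters; last vl = 19 − 4×4 = 3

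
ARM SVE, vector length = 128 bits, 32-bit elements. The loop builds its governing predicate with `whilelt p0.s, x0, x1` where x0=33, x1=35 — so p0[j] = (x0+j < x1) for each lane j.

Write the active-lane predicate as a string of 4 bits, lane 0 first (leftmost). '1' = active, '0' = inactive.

predicate = 1100

register lanes = 128/32 = 4
p0[j] = (33+j < 35); true for j=0..1 → 2 lanes set
bits (lane 0 leftmost): 1100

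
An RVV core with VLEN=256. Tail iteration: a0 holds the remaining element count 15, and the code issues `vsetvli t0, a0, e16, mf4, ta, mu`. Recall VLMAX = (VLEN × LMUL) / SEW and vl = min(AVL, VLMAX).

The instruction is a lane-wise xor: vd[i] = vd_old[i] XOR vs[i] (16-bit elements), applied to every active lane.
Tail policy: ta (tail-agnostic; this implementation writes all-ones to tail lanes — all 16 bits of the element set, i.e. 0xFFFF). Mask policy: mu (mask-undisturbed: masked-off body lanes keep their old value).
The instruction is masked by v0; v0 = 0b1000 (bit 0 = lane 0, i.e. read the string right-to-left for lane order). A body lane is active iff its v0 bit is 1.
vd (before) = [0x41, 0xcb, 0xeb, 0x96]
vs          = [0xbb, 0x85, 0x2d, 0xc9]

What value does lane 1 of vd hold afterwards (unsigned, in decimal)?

lanes per group: 256·1/4/16 = 4
AVL=15 > VLMAX=4, so vl = 4
[0] mask-off/keep = 0x41
[1] mask-off/keep = 0xcb
[2] mask-off/keep = 0xeb
[3] xor(0x96,0xc9) = 0x5f

vd[1] = 203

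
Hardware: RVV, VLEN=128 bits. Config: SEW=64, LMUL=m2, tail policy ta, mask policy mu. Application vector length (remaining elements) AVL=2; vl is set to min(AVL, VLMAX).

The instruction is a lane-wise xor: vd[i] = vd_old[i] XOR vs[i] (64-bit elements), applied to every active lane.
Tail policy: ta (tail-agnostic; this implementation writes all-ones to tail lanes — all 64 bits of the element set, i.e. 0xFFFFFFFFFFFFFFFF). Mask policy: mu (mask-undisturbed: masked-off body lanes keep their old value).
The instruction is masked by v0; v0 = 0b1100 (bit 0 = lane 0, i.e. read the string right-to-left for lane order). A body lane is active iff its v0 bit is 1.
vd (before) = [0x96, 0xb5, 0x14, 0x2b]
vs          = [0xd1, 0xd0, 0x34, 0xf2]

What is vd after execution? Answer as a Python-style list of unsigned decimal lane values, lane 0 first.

lanes per group: 128·2/64 = 4
AVL=2 ≤ VLMAX=4, so vl = 2
vd[0] mask-off/keep -> 0x96
vd[1] mask-off/keep -> 0xb5
vd[2] tail/ones -> 0xffffffffffffffff
vd[3] tail/ones -> 0xffffffffffffffff

vd = [150, 181, 18446744073709551615, 18446744073709551615]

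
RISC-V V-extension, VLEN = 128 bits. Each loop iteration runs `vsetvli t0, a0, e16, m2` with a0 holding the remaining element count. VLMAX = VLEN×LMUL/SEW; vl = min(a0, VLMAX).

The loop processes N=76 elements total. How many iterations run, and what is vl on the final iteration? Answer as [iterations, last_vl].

[iterations, last_vl] = [5, 12]

VLMAX = (128 × 2) / 16 = 16 lanes
iterations = ceil(76/16) = 5; final-pass vl = 12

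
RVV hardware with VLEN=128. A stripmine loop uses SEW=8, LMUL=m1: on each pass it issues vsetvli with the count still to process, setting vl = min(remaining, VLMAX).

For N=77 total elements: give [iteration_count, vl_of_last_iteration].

lanes per group: 128·1/8 = 16
N=77: ⌈77/16⌉ = 5 iters; last vl = 77 − 4×16 = 13

[iterations, last_vl] = [5, 13]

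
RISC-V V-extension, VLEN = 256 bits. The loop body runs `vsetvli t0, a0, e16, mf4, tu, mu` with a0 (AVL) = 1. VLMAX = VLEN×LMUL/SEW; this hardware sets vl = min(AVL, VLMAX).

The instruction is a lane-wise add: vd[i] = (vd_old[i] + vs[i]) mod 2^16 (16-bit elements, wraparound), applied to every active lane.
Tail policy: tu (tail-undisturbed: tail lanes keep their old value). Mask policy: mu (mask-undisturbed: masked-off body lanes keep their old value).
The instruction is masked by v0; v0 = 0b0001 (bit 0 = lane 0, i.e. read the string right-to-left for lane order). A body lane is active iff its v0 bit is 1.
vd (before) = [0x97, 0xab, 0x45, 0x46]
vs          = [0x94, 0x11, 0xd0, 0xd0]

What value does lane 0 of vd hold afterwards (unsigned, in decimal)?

lanes per group: 256·1/4/16 = 4
AVL=1 ≤ VLMAX=4, so vl = 1
[0] add(0x97,0x94) = 0x12b
[1] tail/keep = 0xab
[2] tail/keep = 0x45
[3] tail/keep = 0x46

vd[0] = 299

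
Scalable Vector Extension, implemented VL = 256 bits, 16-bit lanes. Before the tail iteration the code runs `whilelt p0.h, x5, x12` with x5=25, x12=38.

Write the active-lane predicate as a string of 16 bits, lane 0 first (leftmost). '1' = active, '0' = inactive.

predicate = 1111111111111000

256-bit reg / 16-bit elem → 16 lanes
whilelt: lane j active iff 25+j < 38 → j < 13 → 13 active
bits (lane 0 leftmost): 1111111111111000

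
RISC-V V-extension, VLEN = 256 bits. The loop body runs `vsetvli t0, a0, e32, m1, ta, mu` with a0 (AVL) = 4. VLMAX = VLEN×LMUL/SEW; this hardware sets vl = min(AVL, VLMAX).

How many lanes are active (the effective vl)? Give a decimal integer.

vl = 4

lanes per group: 256·1/32 = 8
vl = min(AVL, VLMAX) = min(4, 8) = 4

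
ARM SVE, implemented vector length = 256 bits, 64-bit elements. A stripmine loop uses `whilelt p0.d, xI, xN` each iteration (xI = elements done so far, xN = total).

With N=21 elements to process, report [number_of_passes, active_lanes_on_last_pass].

256-bit reg / 64-bit elem → 4 lanes
iterations = ceil(21/4) = 6; final-pass vl = 1

[iterations, last_vl] = [6, 1]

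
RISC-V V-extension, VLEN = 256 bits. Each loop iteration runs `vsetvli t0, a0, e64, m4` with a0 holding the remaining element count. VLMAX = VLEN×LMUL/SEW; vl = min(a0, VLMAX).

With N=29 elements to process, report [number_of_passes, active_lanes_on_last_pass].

VLMAX = VLEN×LMUL/SEW = 256×4/64 = 16
N=29: ⌈29/16⌉ = 2 iters; last vl = 29 − 1×16 = 13

[iterations, last_vl] = [2, 13]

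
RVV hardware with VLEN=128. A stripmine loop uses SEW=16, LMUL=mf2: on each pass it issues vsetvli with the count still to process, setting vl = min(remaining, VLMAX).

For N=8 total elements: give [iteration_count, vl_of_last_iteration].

VLMAX = (128 × 1/2) / 16 = 4 lanes
8 elements at 4/iter → 2 passes, remainder 4 on the last

[iterations, last_vl] = [2, 4]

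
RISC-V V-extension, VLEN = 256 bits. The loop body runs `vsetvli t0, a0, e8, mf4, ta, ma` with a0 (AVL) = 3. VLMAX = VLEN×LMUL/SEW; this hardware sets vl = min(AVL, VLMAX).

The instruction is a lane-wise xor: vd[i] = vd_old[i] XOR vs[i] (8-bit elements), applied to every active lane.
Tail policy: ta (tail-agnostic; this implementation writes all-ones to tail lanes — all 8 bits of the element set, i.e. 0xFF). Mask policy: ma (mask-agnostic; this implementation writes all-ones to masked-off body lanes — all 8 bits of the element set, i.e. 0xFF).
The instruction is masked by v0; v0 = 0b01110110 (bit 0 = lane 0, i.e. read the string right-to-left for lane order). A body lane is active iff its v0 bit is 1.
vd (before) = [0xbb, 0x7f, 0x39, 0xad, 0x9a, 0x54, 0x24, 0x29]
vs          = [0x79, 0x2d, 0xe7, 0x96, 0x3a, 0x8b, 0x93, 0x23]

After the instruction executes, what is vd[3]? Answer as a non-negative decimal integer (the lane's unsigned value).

vd[3] = 255

VLMAX = VLEN×LMUL/SEW = 256×1/4/8 = 8
AVL=3 ≤ VLMAX=8, so vl = 3
vd[0] mask-off/ones -> 0xff
vd[1] xor(0x7f,0x2d) -> 0x52
vd[2] xor(0x39,0xe7) -> 0xde
vd[3] tail/ones -> 0xff
vd[4] tail/ones -> 0xff
vd[5] tail/ones -> 0xff
vd[6] tail/ones -> 0xff
vd[7] tail/ones -> 0xff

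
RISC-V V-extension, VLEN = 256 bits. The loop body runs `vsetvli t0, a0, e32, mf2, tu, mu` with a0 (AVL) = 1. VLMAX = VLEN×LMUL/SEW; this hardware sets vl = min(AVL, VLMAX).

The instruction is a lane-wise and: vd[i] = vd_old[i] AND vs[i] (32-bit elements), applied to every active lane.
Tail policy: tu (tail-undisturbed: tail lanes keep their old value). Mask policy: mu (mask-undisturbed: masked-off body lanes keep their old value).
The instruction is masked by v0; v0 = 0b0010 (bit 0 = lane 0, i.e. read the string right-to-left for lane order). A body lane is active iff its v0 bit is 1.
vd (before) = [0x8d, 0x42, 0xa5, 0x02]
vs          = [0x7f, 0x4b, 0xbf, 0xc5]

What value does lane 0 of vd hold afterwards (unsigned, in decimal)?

vd[0] = 141

VLMAX = (256 × 1/2) / 32 = 4 lanes
vl ← min(1, 4) = 1
[0] mask-off/keep = 0x8d
[1] tail/keep = 0x42
[2] tail/keep = 0xa5
[3] tail/keep = 0x02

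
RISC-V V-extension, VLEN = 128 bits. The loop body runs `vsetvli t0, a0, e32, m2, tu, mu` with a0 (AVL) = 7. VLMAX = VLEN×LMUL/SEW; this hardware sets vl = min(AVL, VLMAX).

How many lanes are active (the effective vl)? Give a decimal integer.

VLMAX = (128 × 2) / 32 = 8 lanes
vl ← min(7, 8) = 7

vl = 7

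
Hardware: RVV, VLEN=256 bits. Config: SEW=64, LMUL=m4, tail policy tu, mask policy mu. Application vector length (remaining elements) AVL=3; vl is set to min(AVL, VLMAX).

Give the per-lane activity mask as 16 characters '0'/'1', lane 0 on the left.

VLMAX = VLEN×LMUL/SEW = 256×4/64 = 16
vl = min(AVL, VLMAX) = min(3, 16) = 3
bits (lane 0 leftmost): 1110000000000000

predicate = 1110000000000000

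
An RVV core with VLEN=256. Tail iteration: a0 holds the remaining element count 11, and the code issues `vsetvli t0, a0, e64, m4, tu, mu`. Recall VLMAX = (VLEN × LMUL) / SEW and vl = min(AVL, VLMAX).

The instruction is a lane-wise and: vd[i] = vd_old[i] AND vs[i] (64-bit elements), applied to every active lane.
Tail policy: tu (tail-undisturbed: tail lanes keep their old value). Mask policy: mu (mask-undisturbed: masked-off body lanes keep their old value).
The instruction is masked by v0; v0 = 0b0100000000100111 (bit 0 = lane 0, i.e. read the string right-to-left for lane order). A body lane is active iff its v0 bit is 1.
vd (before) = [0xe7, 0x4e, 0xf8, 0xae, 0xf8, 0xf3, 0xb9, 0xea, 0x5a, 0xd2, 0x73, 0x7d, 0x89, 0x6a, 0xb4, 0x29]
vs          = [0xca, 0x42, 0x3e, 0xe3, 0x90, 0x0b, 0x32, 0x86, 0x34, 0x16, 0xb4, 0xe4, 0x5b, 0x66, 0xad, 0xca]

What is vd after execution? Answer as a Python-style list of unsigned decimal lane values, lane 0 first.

lanes per group: 256·4/64 = 16
vl ← min(11, 16) = 11
lane  0: and(0xe7,0xca) ⇒ 0xc2
lane  1: and(0x4e,0x42) ⇒ 0x42
lane  2: and(0xf8,0x3e) ⇒ 0x38
lane  3: mask-off/keep ⇒ 0xae
lane  4: mask-off/keep ⇒ 0xf8
lane  5: and(0xf3,0x0b) ⇒ 0x03
lane  6: mask-off/keep ⇒ 0xb9
lane  7: mask-off/keep ⇒ 0xea
lane  8: mask-off/keep ⇒ 0x5a
lane  9: mask-off/keep ⇒ 0xd2
lane 10: mask-off/keep ⇒ 0x73
lane 11: tail/keep ⇒ 0x7d
lane 12: tail/keep ⇒ 0x89
lane 13: tail/keep ⇒ 0x6a
lane 14: tail/keep ⇒ 0xb4
lane 15: tail/keep ⇒ 0x29

vd = [194, 66, 56, 174, 248, 3, 185, 234, 90, 210, 115, 125, 137, 106, 180, 41]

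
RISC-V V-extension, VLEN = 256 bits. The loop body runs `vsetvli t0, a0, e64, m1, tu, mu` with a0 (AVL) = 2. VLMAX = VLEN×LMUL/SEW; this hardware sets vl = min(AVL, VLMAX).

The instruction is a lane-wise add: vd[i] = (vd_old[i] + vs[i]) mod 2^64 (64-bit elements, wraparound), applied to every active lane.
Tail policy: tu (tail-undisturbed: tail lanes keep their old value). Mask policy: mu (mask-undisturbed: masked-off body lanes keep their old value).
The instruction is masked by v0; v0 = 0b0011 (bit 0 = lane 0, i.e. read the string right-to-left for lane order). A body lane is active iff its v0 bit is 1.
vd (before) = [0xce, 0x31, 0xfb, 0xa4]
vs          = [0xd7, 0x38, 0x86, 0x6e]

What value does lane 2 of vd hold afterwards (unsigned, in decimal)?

lanes per group: 256·1/64 = 4
vl ← min(2, 4) = 2
vd[0] add(0xce,0xd7) -> 0x1a5
vd[1] add(0x31,0x38) -> 0x69
vd[2] tail/keep -> 0xfb
vd[3] tail/keep -> 0xa4

vd[2] = 251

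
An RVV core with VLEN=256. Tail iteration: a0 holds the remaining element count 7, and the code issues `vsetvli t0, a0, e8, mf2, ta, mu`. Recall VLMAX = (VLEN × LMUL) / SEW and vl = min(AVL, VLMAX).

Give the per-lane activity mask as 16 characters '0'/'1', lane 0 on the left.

VLMAX = (256 × 1/2) / 8 = 16 lanes
AVL=7 ≤ VLMAX=16, so vl = 7
bits (lane 0 leftmost): 1111111000000000

predicate = 1111111000000000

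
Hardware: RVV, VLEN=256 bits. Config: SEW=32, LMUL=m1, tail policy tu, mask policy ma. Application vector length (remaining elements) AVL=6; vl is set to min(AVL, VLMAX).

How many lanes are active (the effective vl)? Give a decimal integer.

VLMAX = VLEN×LMUL/SEW = 256×1/32 = 8
vl = min(AVL, VLMAX) = min(6, 8) = 6

vl = 6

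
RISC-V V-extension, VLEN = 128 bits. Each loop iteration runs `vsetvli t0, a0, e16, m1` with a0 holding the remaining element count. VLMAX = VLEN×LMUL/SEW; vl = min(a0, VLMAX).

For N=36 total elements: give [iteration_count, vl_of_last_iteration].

[iterations, last_vl] = [5, 4]

VLMAX = (128 × 1) / 16 = 8 lanes
N=36: ⌈36/8⌉ = 5 iters; last vl = 36 − 4×8 = 4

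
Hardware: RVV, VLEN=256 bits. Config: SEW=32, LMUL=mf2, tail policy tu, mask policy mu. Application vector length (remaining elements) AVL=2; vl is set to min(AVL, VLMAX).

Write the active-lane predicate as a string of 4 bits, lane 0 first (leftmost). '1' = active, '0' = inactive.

VLMAX = VLEN×LMUL/SEW = 256×1/2/32 = 4
vl ← min(2, 4) = 2
bits (lane 0 leftmost): 1100

predicate = 1100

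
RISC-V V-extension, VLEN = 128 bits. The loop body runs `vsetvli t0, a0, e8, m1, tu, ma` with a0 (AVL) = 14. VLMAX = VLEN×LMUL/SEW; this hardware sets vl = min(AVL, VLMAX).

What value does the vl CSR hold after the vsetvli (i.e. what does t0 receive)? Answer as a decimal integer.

vl = 14

VLMAX = (128 × 1) / 8 = 16 lanes
vl = min(AVL, VLMAX) = min(14, 16) = 14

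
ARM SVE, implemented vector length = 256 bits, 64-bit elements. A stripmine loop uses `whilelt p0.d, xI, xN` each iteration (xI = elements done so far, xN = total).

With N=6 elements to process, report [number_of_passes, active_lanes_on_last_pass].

[iterations, last_vl] = [2, 2]

256-bit reg / 64-bit elem → 4 lanes
iterations = ceil(6/4) = 2; final-pass vl = 2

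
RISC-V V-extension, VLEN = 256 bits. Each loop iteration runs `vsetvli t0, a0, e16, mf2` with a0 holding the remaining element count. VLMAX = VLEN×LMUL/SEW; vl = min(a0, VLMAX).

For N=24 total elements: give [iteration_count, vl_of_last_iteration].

[iterations, last_vl] = [3, 8]

VLMAX = (256 × 1/2) / 16 = 8 lanes
iterations = ceil(24/8) = 3; final-pass vl = 8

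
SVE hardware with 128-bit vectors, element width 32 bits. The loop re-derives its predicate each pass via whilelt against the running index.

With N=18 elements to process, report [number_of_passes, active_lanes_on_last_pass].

[iterations, last_vl] = [5, 2]

lane count: 128 div 32 = 4
18 elements at 4/iter → 5 passes, remainder 2 on the last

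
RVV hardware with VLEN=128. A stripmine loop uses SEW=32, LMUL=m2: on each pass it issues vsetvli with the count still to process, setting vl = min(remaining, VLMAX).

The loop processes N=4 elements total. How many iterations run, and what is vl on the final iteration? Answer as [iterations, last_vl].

[iterations, last_vl] = [1, 4]

VLMAX = VLEN×LMUL/SEW = 128×2/32 = 8
4 elements at 8/iter → 1 passes, remainder 4 on the last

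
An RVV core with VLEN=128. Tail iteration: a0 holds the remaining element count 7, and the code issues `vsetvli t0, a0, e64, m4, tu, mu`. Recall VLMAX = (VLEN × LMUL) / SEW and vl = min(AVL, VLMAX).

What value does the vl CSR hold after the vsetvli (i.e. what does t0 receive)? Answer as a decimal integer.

VLMAX = (128 × 4) / 64 = 8 lanes
vl ← min(7, 8) = 7

vl = 7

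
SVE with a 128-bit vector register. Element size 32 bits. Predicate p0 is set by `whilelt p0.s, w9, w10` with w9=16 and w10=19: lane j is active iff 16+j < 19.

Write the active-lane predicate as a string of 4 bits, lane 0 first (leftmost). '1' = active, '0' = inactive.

register lanes = 128/32 = 4
active while 16+j < 19, i.e. j ∈ [0,3) capped at 4 ⇒ 3
bits (lane 0 leftmost): 1110

predicate = 1110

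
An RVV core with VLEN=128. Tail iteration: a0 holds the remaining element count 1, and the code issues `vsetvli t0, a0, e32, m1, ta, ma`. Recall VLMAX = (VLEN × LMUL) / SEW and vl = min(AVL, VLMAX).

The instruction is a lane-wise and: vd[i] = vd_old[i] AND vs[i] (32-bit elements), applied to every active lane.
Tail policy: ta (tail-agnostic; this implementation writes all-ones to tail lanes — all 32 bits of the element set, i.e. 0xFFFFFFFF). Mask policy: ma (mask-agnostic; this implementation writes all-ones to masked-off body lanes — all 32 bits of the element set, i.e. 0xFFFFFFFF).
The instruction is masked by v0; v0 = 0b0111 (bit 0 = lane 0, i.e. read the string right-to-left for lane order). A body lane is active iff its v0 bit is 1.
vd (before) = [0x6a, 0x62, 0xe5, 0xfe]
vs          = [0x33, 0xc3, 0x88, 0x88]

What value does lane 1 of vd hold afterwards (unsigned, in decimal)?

lanes per group: 128·1/32 = 4
vl = min(AVL, VLMAX) = min(1, 4) = 1
vd[0] and(0x6a,0x33) -> 0x22
vd[1] tail/ones -> 0xffffffff
vd[2] tail/ones -> 0xffffffff
vd[3] tail/ones -> 0xffffffff

vd[1] = 4294967295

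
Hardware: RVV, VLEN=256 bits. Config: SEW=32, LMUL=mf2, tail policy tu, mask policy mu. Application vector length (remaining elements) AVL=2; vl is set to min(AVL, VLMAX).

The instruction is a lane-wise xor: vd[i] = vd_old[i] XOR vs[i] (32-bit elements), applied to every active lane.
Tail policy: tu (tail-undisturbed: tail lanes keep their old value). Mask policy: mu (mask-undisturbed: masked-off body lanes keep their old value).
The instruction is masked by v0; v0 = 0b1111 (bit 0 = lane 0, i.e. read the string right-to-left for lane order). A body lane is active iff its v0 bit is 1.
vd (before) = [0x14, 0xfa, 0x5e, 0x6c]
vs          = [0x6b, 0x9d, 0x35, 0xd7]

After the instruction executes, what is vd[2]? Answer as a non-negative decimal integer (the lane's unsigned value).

VLMAX = VLEN×LMUL/SEW = 256×1/2/32 = 4
vl = min(AVL, VLMAX) = min(2, 4) = 2
lane  0: xor(0x14,0x6b) ⇒ 0x7f
lane  1: xor(0xfa,0x9d) ⇒ 0x67
lane  2: tail/keep ⇒ 0x5e
lane  3: tail/keep ⇒ 0x6c

vd[2] = 94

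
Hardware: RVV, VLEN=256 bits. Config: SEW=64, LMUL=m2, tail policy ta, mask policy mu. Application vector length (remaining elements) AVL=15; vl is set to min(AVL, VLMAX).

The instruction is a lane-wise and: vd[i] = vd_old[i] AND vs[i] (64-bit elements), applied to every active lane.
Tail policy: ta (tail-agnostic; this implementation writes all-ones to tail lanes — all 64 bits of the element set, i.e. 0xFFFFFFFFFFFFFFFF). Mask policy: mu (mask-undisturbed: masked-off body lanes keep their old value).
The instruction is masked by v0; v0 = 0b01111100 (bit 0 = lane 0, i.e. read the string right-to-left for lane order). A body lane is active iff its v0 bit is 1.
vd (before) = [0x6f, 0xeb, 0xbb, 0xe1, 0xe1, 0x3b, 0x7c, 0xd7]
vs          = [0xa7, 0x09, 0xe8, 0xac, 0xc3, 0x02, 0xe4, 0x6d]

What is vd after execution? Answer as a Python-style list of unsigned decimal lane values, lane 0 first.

VLMAX = (256 × 2) / 64 = 8 lanes
AVL=15 > VLMAX=8, so vl = 8
[0] mask-off/keep = 0x6f
[1] mask-off/keep = 0xeb
[2] and(0xbb,0xe8) = 0xa8
[3] and(0xe1,0xac) = 0xa0
[4] and(0xe1,0xc3) = 0xc1
[5] and(0x3b,0x02) = 0x02
[6] and(0x7c,0xe4) = 0x64
[7] mask-off/keep = 0xd7

vd = [111, 235, 168, 160, 193, 2, 100, 215]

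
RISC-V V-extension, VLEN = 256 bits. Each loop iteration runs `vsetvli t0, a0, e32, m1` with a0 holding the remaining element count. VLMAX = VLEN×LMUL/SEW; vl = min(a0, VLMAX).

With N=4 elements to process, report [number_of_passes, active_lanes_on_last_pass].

VLMAX = (256 × 1) / 32 = 8 lanes
N=4: ⌈4/8⌉ = 1 iters; last vl = 4 − 0×8 = 4

[iterations, last_vl] = [1, 4]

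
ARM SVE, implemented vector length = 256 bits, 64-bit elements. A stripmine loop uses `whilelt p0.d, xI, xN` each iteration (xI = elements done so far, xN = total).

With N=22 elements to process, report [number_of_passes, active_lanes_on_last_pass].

[iterations, last_vl] = [6, 2]

lane count: 256 div 64 = 4
N=22: ⌈22/4⌉ = 6 iters; last vl = 22 − 5×4 = 2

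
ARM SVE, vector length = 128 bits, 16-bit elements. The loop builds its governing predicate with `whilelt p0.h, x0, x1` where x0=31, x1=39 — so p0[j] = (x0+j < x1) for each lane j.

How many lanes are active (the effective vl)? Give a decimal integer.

vl = 8

128-bit reg / 16-bit elem → 8 lanes
whilelt: lane j active iff 31+j < 39 → j < 8 → 8 active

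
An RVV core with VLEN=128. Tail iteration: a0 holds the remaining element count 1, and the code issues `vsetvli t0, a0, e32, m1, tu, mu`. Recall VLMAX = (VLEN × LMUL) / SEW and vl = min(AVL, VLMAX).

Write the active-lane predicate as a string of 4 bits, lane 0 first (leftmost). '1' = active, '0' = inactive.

VLMAX = VLEN×LMUL/SEW = 128×1/32 = 4
AVL=1 ≤ VLMAX=4, so vl = 1
bits (lane 0 leftmost): 1000

predicate = 1000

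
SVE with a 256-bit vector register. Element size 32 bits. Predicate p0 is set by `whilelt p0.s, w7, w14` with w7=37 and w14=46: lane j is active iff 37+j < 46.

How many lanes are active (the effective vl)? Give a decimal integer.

vl = 8

lane count: 256 div 32 = 8
active while 37+j < 46, i.e. j ∈ [0,9) capped at 8 ⇒ 8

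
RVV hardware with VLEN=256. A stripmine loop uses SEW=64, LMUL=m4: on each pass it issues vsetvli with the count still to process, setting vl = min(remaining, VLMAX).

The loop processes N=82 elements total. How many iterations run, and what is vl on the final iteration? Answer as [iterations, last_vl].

[iterations, last_vl] = [6, 2]

VLMAX = (256 × 4) / 64 = 16 lanes
N=82: ⌈82/16⌉ = 6 iters; last vl = 82 − 5×16 = 2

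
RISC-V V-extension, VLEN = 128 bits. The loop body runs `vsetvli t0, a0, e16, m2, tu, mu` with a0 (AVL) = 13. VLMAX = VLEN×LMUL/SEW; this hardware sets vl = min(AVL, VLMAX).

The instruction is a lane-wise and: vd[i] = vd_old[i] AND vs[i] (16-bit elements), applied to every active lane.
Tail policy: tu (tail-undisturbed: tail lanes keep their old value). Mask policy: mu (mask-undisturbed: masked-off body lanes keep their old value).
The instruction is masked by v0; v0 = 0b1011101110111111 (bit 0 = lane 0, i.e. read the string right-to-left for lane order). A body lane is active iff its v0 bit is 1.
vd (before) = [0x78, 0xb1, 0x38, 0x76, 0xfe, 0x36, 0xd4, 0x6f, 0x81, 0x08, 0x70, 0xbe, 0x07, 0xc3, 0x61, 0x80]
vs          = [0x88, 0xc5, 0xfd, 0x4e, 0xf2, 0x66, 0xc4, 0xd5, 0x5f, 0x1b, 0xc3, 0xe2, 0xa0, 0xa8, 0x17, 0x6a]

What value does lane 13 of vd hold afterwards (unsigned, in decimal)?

vd[13] = 195

lanes per group: 128·2/16 = 16
vl ← min(13, 16) = 13
  i=0: and(0x78,0x88) → 8
  i=1: and(0xb1,0xc5) → 129
  i=2: and(0x38,0xfd) → 56
  i=3: and(0x76,0x4e) → 70
  i=4: and(0xfe,0xf2) → 242
  i=5: and(0x36,0x66) → 38
  i=6: mask-off/keep → 212
  i=7: and(0x6f,0xd5) → 69
  i=8: and(0x81,0x5f) → 1
  i=9: and(0x08,0x1b) → 8
  i=10: mask-off/keep → 112
  i=11: and(0xbe,0xe2) → 162
  i=12: and(0x07,0xa0) → 0
  i=13: tail/keep → 195
  i=14: tail/keep → 97
  i=15: tail/keep → 128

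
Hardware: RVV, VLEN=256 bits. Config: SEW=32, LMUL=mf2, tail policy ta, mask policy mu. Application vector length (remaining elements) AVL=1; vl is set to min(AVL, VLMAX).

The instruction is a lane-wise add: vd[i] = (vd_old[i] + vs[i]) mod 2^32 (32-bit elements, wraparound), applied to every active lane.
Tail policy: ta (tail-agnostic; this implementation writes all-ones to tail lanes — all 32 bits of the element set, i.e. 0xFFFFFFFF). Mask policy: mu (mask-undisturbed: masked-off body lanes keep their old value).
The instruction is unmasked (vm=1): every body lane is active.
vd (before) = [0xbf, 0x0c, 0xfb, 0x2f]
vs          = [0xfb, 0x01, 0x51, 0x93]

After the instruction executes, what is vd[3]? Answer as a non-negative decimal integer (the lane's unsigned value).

vd[3] = 4294967295

lanes per group: 256·1/2/32 = 4
vl = min(AVL, VLMAX) = min(1, 4) = 1
[0] add(0xbf,0xfb) = 0x1ba
[1] tail/ones = 0xffffffff
[2] tail/ones = 0xffffffff
[3] tail/ones = 0xffffffff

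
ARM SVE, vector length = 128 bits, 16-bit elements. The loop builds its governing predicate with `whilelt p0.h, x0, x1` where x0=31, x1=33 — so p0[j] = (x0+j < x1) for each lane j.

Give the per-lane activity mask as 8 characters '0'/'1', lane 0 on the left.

predicate = 11000000

128-bit reg / 16-bit elem → 8 lanes
p0[j] = (31+j < 33); true for j=0..1 → 2 lanes set
bits (lane 0 leftmost): 11000000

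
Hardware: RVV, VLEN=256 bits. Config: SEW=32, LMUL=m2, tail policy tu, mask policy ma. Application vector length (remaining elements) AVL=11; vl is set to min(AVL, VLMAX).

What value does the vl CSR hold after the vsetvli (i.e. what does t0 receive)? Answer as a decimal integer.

vl = 11

lanes per group: 256·2/32 = 16
AVL=11 ≤ VLMAX=16, so vl = 11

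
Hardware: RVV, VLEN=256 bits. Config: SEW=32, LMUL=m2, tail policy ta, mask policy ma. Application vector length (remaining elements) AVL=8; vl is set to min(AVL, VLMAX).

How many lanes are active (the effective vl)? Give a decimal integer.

lanes per group: 256·2/32 = 16
vl ← min(8, 16) = 8

vl = 8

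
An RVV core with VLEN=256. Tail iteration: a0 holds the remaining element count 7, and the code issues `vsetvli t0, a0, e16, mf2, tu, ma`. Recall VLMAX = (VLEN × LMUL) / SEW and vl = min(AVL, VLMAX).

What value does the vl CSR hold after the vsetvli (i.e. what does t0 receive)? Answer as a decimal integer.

VLMAX = (256 × 1/2) / 16 = 8 lanes
AVL=7 ≤ VLMAX=8, so vl = 7

vl = 7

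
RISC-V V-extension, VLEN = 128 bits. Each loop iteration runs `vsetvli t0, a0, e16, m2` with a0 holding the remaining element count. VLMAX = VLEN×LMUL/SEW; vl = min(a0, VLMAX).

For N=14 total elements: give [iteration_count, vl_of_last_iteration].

[iterations, last_vl] = [1, 14]

lanes per group: 128·2/16 = 16
N=14: ⌈14/16⌉ = 1 iters; last vl = 14 − 0×16 = 14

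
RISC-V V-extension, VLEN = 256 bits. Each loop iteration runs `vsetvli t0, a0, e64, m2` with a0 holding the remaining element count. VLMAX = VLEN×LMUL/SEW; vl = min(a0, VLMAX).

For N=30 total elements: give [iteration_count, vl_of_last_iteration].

[iterations, last_vl] = [4, 6]

lanes per group: 256·2/64 = 8
30 elements at 8/iter → 4 passes, remainder 6 on the last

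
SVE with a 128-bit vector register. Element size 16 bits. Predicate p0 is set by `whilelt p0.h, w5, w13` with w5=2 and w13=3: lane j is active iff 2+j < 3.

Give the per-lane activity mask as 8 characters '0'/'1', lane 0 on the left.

predicate = 10000000

128-bit reg / 16-bit elem → 8 lanes
whilelt: lane j active iff 2+j < 3 → j < 1 → 1 active
bits (lane 0 leftmost): 10000000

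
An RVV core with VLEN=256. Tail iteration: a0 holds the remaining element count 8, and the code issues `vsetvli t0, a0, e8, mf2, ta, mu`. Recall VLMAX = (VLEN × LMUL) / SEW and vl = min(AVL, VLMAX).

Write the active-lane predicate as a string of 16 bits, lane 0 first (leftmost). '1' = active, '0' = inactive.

predicate = 1111111100000000

VLMAX = VLEN×LMUL/SEW = 256×1/2/8 = 16
AVL=8 ≤ VLMAX=16, so vl = 8
bits (lane 0 leftmost): 1111111100000000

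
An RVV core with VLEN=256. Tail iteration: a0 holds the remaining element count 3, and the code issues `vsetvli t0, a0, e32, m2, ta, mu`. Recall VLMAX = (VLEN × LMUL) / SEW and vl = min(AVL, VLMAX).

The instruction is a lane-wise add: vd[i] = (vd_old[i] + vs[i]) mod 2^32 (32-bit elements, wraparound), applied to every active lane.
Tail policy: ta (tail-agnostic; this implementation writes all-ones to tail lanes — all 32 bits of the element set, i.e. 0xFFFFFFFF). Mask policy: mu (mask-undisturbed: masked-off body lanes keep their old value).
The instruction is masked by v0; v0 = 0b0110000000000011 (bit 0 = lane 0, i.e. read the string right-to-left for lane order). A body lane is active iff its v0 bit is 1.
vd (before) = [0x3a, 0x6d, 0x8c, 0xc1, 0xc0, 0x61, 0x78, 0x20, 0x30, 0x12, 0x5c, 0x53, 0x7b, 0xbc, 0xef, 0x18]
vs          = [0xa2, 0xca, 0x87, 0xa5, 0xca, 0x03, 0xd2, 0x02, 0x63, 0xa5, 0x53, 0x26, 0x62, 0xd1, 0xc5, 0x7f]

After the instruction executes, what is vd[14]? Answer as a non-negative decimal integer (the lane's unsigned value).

vd[14] = 4294967295

VLMAX = (256 × 2) / 32 = 16 lanes
AVL=3 ≤ VLMAX=16, so vl = 3
vd[0] add(0x3a,0xa2) -> 0xdc
vd[1] add(0x6d,0xca) -> 0x137
vd[2] mask-off/keep -> 0x8c
vd[3] tail/ones -> 0xffffffff
vd[4] tail/ones -> 0xffffffff
vd[5] tail/ones -> 0xffffffff
vd[6] tail/ones -> 0xffffffff
vd[7] tail/ones -> 0xffffffff
vd[8] tail/ones -> 0xffffffff
vd[9] tail/ones -> 0xffffffff
vd[10] tail/ones -> 0xffffffff
vd[11] tail/ones -> 0xffffffff
vd[12] tail/ones -> 0xffffffff
vd[13] tail/ones -> 0xffffffff
vd[14] tail/ones -> 0xffffffff
vd[15] tail/ones -> 0xffffffff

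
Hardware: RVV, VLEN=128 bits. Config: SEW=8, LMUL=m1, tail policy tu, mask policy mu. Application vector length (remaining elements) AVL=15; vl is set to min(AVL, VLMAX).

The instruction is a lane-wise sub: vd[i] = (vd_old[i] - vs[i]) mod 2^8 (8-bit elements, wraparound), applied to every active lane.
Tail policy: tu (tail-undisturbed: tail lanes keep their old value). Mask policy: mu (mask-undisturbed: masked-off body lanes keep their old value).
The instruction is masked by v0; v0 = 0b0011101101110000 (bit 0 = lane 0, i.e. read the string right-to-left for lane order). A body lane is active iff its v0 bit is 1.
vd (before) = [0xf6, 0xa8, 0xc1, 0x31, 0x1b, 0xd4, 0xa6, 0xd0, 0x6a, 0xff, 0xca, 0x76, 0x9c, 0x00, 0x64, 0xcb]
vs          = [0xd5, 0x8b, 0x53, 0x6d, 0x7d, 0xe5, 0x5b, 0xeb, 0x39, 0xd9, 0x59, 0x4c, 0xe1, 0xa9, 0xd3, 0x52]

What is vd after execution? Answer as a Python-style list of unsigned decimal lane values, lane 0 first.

vd = [246, 168, 193, 49, 158, 239, 75, 208, 49, 38, 202, 42, 187, 87, 100, 203]

VLMAX = (128 × 1) / 8 = 16 lanes
vl = min(AVL, VLMAX) = min(15, 16) = 15
[0] mask-off/keep = 0xf6
[1] mask-off/keep = 0xa8
[2] mask-off/keep = 0xc1
[3] mask-off/keep = 0x31
[4] sub(0x1b,0x7d) = 0x9e
[5] sub(0xd4,0xe5) = 0xef
[6] sub(0xa6,0x5b) = 0x4b
[7] mask-off/keep = 0xd0
[8] sub(0x6a,0x39) = 0x31
[9] sub(0xff,0xd9) = 0x26
[10] mask-off/keep = 0xca
[11] sub(0x76,0x4c) = 0x2a
[12] sub(0x9c,0xe1) = 0xbb
[13] sub(0x00,0xa9) = 0x57
[14] mask-off/keep = 0x64
[15] tail/keep = 0xcb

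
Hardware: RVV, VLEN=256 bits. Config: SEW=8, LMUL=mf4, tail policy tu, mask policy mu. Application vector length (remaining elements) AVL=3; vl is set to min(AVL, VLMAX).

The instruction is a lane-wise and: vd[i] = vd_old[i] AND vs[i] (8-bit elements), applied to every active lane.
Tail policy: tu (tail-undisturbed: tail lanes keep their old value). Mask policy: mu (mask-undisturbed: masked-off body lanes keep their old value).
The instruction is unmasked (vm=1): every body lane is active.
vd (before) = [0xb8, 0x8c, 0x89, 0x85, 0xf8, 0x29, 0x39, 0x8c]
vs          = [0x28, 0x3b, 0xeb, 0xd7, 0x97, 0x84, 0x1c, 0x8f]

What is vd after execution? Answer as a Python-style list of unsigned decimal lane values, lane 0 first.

lanes per group: 256·1/4/8 = 8
vl ← min(3, 8) = 3
lane  0: and(0xb8,0x28) ⇒ 0x28
lane  1: and(0x8c,0x3b) ⇒ 0x08
lane  2: and(0x89,0xeb) ⇒ 0x89
lane  3: tail/keep ⇒ 0x85
lane  4: tail/keep ⇒ 0xf8
lane  5: tail/keep ⇒ 0x29
lane  6: tail/keep ⇒ 0x39
lane  7: tail/keep ⇒ 0x8c

vd = [40, 8, 137, 133, 248, 41, 57, 140]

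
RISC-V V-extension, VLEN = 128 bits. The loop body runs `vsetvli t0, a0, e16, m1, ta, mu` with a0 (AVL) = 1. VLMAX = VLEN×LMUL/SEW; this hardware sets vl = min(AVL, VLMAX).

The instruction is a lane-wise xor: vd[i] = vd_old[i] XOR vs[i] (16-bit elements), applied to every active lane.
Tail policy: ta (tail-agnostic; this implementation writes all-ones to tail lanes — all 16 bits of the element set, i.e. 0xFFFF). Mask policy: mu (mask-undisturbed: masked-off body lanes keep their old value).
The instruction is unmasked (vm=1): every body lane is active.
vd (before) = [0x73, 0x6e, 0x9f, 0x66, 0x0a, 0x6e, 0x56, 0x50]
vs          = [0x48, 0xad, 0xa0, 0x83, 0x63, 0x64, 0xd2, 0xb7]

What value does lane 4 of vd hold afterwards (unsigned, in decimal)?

VLMAX = (128 × 1) / 16 = 8 lanes
vl = min(AVL, VLMAX) = min(1, 8) = 1
[0] xor(0x73,0x48) = 0x3b
[1] tail/ones = 0xffff
[2] tail/ones = 0xffff
[3] tail/ones = 0xffff
[4] tail/ones = 0xffff
[5] tail/ones = 0xffff
[6] tail/ones = 0xffff
[7] tail/ones = 0xffff

vd[4] = 65535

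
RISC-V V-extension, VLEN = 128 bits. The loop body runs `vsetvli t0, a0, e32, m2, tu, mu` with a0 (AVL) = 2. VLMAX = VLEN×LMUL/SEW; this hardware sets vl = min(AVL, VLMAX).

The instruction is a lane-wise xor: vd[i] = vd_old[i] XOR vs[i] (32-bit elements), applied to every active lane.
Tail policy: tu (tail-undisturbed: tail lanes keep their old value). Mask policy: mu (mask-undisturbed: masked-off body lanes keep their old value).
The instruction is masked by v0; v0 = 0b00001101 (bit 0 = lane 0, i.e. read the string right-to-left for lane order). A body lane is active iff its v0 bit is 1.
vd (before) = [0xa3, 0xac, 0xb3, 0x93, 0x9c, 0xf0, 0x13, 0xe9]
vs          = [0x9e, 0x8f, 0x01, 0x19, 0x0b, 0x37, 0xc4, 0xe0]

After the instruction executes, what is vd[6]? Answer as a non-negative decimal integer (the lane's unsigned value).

VLMAX = VLEN×LMUL/SEW = 128×2/32 = 8
vl ← min(2, 8) = 2
lane  0: xor(0xa3,0x9e) ⇒ 0x3d
lane  1: mask-off/keep ⇒ 0xac
lane  2: tail/keep ⇒ 0xb3
lane  3: tail/keep ⇒ 0x93
lane  4: tail/keep ⇒ 0x9c
lane  5: tail/keep ⇒ 0xf0
lane  6: tail/keep ⇒ 0x13
lane  7: tail/keep ⇒ 0xe9

vd[6] = 19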